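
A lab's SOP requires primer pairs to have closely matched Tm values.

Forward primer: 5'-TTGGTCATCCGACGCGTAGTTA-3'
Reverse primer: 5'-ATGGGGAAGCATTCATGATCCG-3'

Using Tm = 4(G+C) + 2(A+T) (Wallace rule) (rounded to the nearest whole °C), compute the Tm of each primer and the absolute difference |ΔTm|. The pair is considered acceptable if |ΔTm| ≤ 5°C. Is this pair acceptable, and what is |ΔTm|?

|ΔTm| = 0°C; the pair is acceptable.

Forward: A=4 T=7 G=6 C=5 → Tm = 2·11 + 4·11 = 66°C.
Reverse: A=6 T=5 G=7 C=4 → Tm = 2·11 + 4·11 = 66°C.
|ΔTm| = |66 − 66| = 0°C, ≤ 5°C.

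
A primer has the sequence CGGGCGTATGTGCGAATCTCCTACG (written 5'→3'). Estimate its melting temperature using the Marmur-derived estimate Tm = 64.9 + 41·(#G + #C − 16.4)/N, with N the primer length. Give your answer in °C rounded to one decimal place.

62.6°C

Base counts: A=4, T=6, G=8, C=7; G+C = 15, N = 25.
Tm = 64.9 + 41·(15 − 16.4)/25 = 64.9 + -57.40/25 = 62.6°C.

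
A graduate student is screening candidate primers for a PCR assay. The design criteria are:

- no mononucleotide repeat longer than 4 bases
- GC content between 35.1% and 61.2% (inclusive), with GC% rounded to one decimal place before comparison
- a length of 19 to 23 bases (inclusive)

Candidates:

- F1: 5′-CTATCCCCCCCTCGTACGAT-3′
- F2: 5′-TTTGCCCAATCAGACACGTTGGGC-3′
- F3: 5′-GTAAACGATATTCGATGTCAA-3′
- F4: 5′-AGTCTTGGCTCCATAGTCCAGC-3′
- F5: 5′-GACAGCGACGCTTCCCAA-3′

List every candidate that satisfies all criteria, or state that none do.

F4 only.

F1 (20 nt, A=3 T=5 G=2 C=10): longest run = 7, exceeds 4 ✗; GC 12/20 = 60.0% ✓; length 20 ✓ — fails.
F2 (24 nt, A=5 T=6 G=6 C=7): longest run = 3 ✓; GC 13/24 = 54.2% ✓; length 24, outside 19–23 ✗ — fails.
F3 (21 nt, A=8 T=6 G=4 C=3): longest run = 3 ✓; GC 7/21 = 33.3%, outside 35.1–61.2% ✗; length 21 ✓ — fails.
F4 (22 nt, A=4 T=6 G=5 C=7): longest run = 2 ✓; GC 12/22 = 54.5% ✓; length 22 ✓ — passes.
F5 (18 nt, A=5 T=2 G=4 C=7): longest run = 3 ✓; GC 11/18 = 61.1% ✓; length 18, outside 19–23 ✗ — fails.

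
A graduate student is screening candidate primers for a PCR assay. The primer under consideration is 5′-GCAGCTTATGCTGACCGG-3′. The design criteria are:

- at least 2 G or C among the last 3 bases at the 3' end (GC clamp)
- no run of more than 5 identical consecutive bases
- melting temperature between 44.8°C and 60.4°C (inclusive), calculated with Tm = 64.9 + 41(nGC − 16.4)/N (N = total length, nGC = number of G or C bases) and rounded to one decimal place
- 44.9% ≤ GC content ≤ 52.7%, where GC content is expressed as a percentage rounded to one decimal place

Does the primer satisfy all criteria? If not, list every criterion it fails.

Base counts: A=3, T=4, G=6, C=5 (length 18).
GC clamp: 3' end CGG has 3 G/C ✓
homopolymer run: longest run = 2 ✓
Tm: Tm = 64.9 + 41·(11 − 16.4)/18 = 52.6°C ✓
GC content: GC 11/18 = 61.1%, outside 44.9–52.7% ✗

Fails: GC content.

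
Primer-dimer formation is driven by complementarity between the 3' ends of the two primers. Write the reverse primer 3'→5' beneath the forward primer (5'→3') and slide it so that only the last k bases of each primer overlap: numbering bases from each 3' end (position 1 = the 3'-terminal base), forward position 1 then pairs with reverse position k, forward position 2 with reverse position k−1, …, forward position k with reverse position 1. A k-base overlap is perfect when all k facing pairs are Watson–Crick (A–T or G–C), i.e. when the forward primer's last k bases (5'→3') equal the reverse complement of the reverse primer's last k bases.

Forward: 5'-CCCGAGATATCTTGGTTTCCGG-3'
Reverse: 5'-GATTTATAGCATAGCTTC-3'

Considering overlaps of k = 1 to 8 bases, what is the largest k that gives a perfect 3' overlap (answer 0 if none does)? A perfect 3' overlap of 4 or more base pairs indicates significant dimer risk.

Longest perfect overlap: 1 complementary base pair; below the dimer-risk threshold (threshold 4).

Last 8 bases (5'→3') — forward …GTTTCCGG, reverse …ATAGCTTC.
Reverse complement of the reverse primer's last 8 bases: GAAGCTAT; its first k bases are the reverse complement of the reverse primer's last k bases, so a perfect k-base overlap needs the forward primer's last k bases to equal them.
Comparing (forward last k vs required): k=1: G vs G ✓; k=2: GG vs GA ✗; k=3: CGG vs GAA ✗; k=4: CCGG vs GAAG ✗; k=5: TCCGG vs GAAGC ✗; k=6: TTCCGG vs GAAGCT ✗; k=7: TTTCCGG vs GAAGCTA ✗; k=8: GTTTCCGG vs GAAGCTAT ✗.
Only k = 1 is perfect, so the longest perfect 3' overlap is 1.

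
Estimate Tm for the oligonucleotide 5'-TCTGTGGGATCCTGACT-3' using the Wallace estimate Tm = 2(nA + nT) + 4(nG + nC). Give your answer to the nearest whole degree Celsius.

Base counts: A=2, T=6, G=5, C=4 (length 17).
Tm = 2·(2+6) + 4·(5+4) = 2·8 + 4·9 = 16 + 36 = 52°C.

52°C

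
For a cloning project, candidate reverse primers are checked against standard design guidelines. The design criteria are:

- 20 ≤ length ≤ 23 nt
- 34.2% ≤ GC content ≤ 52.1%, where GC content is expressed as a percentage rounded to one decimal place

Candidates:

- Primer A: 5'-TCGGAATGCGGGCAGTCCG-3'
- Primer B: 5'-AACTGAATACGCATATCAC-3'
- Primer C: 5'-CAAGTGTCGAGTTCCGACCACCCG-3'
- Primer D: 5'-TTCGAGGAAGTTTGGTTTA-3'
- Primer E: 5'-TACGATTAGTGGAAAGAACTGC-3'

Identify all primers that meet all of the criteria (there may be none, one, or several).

Primer E only.

Primer A (19 nt, A=3 T=3 G=8 C=5): length 19, outside 20–23 ✗; GC 13/19 = 68.4%, outside 34.2–52.1% ✗ — fails.
Primer B (19 nt, A=8 T=4 G=2 C=5): length 19, outside 20–23 ✗; GC 7/19 = 36.8% ✓ — fails.
Primer C (24 nt, A=5 T=4 G=6 C=9): length 24, outside 20–23 ✗; GC 15/24 = 62.5%, outside 34.2–52.1% ✗ — fails.
Primer D (19 nt, A=4 T=8 G=6 C=1): length 19, outside 20–23 ✗; GC 7/19 = 36.8% ✓ — fails.
Primer E (22 nt, A=8 T=5 G=6 C=3): length 22 ✓; GC 9/22 = 40.9% ✓ — passes.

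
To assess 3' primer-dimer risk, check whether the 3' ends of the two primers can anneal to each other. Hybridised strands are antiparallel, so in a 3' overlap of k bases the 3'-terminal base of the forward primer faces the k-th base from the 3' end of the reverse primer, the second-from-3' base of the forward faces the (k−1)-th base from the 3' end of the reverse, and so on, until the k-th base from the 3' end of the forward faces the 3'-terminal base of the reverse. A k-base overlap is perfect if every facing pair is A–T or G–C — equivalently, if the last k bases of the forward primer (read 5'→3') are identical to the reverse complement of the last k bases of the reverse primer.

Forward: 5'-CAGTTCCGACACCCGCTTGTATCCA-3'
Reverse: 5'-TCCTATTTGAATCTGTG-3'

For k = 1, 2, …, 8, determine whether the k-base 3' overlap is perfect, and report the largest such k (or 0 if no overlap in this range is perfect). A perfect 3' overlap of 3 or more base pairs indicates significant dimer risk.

Longest perfect overlap: 2 complementary base pairs; below the dimer-risk threshold (threshold 3).

Last 8 bases (5'→3') — forward …TGTATCCA, reverse …AATCTGTG.
Reverse complement of the reverse primer's last 8 bases: CACAGATT; its first k bases are the reverse complement of the reverse primer's last k bases, so a perfect k-base overlap needs the forward primer's last k bases to equal them.
Comparing (forward last k vs required): k=1: A vs C ✗; k=2: CA vs CA ✓; k=3: CCA vs CAC ✗; k=4: TCCA vs CACA ✗; k=5: ATCCA vs CACAG ✗; k=6: TATCCA vs CACAGA ✗; k=7: GTATCCA vs CACAGAT ✗; k=8: TGTATCCA vs CACAGATT ✗.
Only k = 2 is perfect, so the longest perfect 3' overlap is 2.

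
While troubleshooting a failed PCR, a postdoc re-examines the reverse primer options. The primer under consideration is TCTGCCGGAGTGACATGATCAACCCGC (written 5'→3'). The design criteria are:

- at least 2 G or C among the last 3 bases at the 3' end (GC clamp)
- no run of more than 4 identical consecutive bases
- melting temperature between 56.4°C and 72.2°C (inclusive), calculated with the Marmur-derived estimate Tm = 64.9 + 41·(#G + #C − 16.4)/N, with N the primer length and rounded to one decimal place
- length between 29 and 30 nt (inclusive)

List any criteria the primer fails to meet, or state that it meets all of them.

Base counts: A=6, T=5, G=7, C=9 (length 27).
GC clamp: 3' end CGC has 3 G/C ✓
homopolymer run: longest run = 3 ✓
Tm: Tm = 64.9 + 41·(16 − 16.4)/27 = 64.3°C ✓
length: length 27, outside 29–30 ✗

Fails: length.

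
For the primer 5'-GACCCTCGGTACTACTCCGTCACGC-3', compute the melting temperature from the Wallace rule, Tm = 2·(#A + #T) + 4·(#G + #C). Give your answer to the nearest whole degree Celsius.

82°C

Base counts: A=4, T=5, G=5, C=11 (length 25).
Tm = 2·(4+5) + 4·(5+11) = 2·9 + 4·16 = 18 + 64 = 82°C.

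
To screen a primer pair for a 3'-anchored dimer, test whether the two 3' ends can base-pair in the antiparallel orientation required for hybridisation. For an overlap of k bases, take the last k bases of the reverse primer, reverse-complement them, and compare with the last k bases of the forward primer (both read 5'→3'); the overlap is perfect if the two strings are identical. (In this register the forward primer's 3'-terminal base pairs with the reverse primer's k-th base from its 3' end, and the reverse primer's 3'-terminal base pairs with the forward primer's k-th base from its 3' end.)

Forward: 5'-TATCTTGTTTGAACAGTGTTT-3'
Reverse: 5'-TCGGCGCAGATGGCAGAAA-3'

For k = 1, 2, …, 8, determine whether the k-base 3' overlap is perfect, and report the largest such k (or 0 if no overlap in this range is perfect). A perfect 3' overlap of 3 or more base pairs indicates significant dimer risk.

Last 8 bases (5'→3') — forward …CAGTGTTT, reverse …GGCAGAAA.
Reverse complement of the reverse primer's last 8 bases: TTTCTGCC; its first k bases are the reverse complement of the reverse primer's last k bases, so a perfect k-base overlap needs the forward primer's last k bases to equal them.
Comparing (forward last k vs required): k=1: T vs T ✓; k=2: TT vs TT ✓; k=3: TTT vs TTT ✓; k=4: GTTT vs TTTC ✗; k=5: TGTTT vs TTTCT ✗; k=6: GTGTTT vs TTTCTG ✗; k=7: AGTGTTT vs TTTCTGC ✗; k=8: CAGTGTTT vs TTTCTGCC ✗.
Perfect overlaps at k = 1, 2, 3; the largest is 3.

Longest perfect overlap: 3 complementary base pairs; significant dimer risk (threshold 3).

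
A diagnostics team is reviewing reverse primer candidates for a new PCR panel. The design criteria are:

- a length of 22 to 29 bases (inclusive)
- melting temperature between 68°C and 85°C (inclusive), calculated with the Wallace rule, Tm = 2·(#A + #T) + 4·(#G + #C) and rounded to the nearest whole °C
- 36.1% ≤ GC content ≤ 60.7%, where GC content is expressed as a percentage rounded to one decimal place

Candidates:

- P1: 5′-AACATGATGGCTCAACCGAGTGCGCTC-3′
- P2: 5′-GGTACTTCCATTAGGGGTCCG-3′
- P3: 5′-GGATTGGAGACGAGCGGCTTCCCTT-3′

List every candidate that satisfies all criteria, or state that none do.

P1 (27 nt, A=7 T=5 G=7 C=8): length 27 ✓; Tm = 2·12 + 4·15 = 84°C ✓; GC 15/27 = 55.6% ✓ — passes.
P2 (21 nt, A=3 T=6 G=7 C=5): length 21, outside 22–29 ✗; Tm = 2·9 + 4·12 = 66°C, outside 68–85°C ✗; GC 12/21 = 57.1% ✓ — fails.
P3 (25 nt, A=4 T=6 G=9 C=6): length 25 ✓; Tm = 2·10 + 4·15 = 80°C ✓; GC 15/25 = 60.0% ✓ — passes.

P1 and P3.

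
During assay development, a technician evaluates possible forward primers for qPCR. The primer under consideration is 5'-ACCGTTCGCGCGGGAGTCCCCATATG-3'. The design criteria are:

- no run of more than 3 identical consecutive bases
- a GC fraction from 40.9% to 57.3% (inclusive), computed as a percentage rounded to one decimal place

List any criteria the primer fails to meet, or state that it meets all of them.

Base counts: A=4, T=5, G=8, C=9 (length 26).
homopolymer run: longest run = 4, exceeds 3 ✗
GC content: GC 17/26 = 65.4%, outside 40.9–57.3% ✗

Fails: homopolymer run, GC content.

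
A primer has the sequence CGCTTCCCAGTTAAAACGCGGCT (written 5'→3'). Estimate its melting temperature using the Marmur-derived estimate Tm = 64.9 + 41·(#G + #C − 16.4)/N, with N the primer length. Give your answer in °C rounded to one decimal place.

Base counts: A=5, T=5, G=5, C=8; G+C = 13, N = 23.
Tm = 64.9 + 41·(13 − 16.4)/23 = 64.9 + -139.40/23 = 58.8°C.

58.8°C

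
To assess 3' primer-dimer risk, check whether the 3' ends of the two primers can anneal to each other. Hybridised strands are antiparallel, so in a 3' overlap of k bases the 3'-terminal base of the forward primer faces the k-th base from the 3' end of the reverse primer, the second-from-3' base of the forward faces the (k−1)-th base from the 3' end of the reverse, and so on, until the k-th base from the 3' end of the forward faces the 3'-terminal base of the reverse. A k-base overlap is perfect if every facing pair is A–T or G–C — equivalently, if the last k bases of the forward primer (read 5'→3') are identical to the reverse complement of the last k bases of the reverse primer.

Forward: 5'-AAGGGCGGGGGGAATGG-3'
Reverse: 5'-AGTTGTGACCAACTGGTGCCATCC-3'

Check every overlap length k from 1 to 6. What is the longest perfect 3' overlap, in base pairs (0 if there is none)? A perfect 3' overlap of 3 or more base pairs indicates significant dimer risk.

Longest perfect overlap: 2 complementary base pairs; below the dimer-risk threshold (threshold 3).

Last 6 bases (5'→3') — forward …GAATGG, reverse …CCATCC.
Reverse complement of the reverse primer's last 6 bases: GGATGG; its first k bases are the reverse complement of the reverse primer's last k bases, so a perfect k-base overlap needs the forward primer's last k bases to equal them.
Comparing (forward last k vs required): k=1: G vs G ✓; k=2: GG vs GG ✓; k=3: TGG vs GGA ✗; k=4: ATGG vs GGAT ✗; k=5: AATGG vs GGATG ✗; k=6: GAATGG vs GGATGG ✗.
Perfect overlaps at k = 1, 2; the largest is 2.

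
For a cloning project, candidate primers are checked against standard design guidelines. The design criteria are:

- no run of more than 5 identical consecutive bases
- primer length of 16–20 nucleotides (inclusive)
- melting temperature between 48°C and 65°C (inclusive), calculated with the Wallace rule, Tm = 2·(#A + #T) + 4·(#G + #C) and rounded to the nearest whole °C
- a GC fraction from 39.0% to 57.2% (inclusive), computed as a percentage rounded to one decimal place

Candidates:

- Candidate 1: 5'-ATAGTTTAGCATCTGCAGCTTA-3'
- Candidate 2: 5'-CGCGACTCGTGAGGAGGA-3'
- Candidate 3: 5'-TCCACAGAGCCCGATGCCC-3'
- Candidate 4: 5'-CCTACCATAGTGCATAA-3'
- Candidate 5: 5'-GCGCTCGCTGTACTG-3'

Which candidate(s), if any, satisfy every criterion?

Candidate 1 (22 nt, A=6 T=8 G=4 C=4): longest run = 3 ✓; length 22, outside 16–20 ✗; Tm = 2·14 + 4·8 = 60°C ✓; GC 8/22 = 36.4%, outside 39.0–57.2% ✗ — fails.
Candidate 2 (18 nt, A=4 T=2 G=8 C=4): longest run = 2 ✓; length 18 ✓; Tm = 2·6 + 4·12 = 60°C ✓; GC 12/18 = 66.7%, outside 39.0–57.2% ✗ — fails.
Candidate 3 (19 nt, A=4 T=2 G=4 C=9): longest run = 3 ✓; length 19 ✓; Tm = 2·6 + 4·13 = 64°C ✓; GC 13/19 = 68.4%, outside 39.0–57.2% ✗ — fails.
Candidate 4 (17 nt, A=6 T=4 G=2 C=5): longest run = 2 ✓; length 17 ✓; Tm = 2·10 + 4·7 = 48°C ✓; GC 7/17 = 41.2% ✓ — passes.
Candidate 5 (15 nt, A=1 T=4 G=5 C=5): longest run = 1 ✓; length 15, outside 16–20 ✗; Tm = 2·5 + 4·10 = 50°C ✓; GC 10/15 = 66.7%, outside 39.0–57.2% ✗ — fails.

Candidate 4 only.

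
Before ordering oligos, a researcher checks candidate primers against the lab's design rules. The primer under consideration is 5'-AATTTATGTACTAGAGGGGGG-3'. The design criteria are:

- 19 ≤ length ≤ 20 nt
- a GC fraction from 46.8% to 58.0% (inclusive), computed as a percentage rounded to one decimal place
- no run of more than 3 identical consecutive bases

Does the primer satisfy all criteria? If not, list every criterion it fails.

Fails: length, GC content, homopolymer run.

Base counts: A=6, T=6, G=8, C=1 (length 21).
length: length 21, outside 19–20 ✗
GC content: GC 9/21 = 42.9%, outside 46.8–58.0% ✗
homopolymer run: longest run = 6, exceeds 3 ✗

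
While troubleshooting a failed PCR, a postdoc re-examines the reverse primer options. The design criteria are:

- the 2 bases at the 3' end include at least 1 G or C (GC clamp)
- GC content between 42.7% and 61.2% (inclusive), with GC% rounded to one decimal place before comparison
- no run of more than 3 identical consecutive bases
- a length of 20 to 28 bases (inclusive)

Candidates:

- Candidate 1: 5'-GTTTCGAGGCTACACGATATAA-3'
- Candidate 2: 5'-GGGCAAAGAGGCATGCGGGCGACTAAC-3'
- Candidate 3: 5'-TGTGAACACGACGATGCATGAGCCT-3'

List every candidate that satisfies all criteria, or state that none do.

Candidate 3 only.

Candidate 1 (22 nt, A=7 T=6 G=5 C=4): 3' end AA has 0 G/C, need ≥1 ✗; GC 9/22 = 40.9%, outside 42.7–61.2% ✗; longest run = 3 ✓; length 22 ✓ — fails.
Candidate 2 (27 nt, A=8 T=2 G=11 C=6): 3' end AC has 1 G/C ✓; GC 17/27 = 63.0%, outside 42.7–61.2% ✗; longest run = 3 ✓; length 27 ✓ — fails.
Candidate 3 (25 nt, A=7 T=5 G=7 C=6): 3' end CT has 1 G/C ✓; GC 13/25 = 52.0% ✓; longest run = 2 ✓; length 25 ✓ — passes.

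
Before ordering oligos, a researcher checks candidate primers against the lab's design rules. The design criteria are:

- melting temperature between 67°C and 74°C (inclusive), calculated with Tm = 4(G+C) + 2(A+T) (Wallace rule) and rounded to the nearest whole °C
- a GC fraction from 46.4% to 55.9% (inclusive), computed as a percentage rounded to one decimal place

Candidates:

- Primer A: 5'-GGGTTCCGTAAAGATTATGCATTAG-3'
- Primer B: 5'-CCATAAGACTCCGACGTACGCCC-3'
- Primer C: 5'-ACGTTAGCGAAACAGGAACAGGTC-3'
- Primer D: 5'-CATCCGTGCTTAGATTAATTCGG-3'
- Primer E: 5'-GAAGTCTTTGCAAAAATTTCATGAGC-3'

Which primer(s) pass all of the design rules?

Primer A (25 nt, A=7 T=8 G=7 C=3): Tm = 2·15 + 4·10 = 70°C ✓; GC 10/25 = 40.0%, outside 46.4–55.9% ✗ — fails.
Primer B (23 nt, A=6 T=3 G=4 C=10): Tm = 2·9 + 4·14 = 74°C ✓; GC 14/23 = 60.9%, outside 46.4–55.9% ✗ — fails.
Primer C (24 nt, A=9 T=3 G=7 C=5): Tm = 2·12 + 4·12 = 72°C ✓; GC 12/24 = 50.0% ✓ — passes.
Primer D (23 nt, A=5 T=8 G=5 C=5): Tm = 2·13 + 4·10 = 66°C, outside 67–74°C ✗; GC 10/23 = 43.5%, outside 46.4–55.9% ✗ — fails.
Primer E (26 nt, A=9 T=8 G=5 C=4): Tm = 2·17 + 4·9 = 70°C ✓; GC 9/26 = 34.6%, outside 46.4–55.9% ✗ — fails.

Primer C only.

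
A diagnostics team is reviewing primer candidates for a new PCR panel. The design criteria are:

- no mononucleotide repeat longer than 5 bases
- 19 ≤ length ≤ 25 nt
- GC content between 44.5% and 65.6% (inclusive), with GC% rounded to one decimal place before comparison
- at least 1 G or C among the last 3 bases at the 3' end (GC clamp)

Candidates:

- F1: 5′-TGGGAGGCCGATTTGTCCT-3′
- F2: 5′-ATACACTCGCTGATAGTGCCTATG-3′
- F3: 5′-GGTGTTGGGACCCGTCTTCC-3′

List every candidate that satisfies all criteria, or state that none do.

F1, F2 and F3.

F1 (19 nt, A=2 T=6 G=7 C=4): longest run = 3 ✓; length 19 ✓; GC 11/19 = 57.9% ✓; 3' end CCT has 2 G/C ✓ — passes.
F2 (24 nt, A=6 T=7 G=5 C=6): longest run = 2 ✓; length 24 ✓; GC 11/24 = 45.8% ✓; 3' end ATG has 1 G/C ✓ — passes.
F3 (20 nt, A=1 T=6 G=7 C=6): longest run = 3 ✓; length 20 ✓; GC 13/20 = 65.0% ✓; 3' end TCC has 2 G/C ✓ — passes.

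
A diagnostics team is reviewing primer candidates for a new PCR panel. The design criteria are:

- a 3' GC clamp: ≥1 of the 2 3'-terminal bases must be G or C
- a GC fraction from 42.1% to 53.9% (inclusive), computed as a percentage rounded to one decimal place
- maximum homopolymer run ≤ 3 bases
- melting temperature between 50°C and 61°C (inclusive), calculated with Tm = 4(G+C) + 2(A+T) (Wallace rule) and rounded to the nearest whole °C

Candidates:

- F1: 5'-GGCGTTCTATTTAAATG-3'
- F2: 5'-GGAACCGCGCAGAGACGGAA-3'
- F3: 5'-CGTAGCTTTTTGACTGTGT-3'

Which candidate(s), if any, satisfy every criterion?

None of the candidates satisfy all criteria.

F1 (17 nt, A=4 T=7 G=4 C=2): 3' end TG has 1 G/C ✓; GC 6/17 = 35.3%, outside 42.1–53.9% ✗; longest run = 3 ✓; Tm = 2·11 + 4·6 = 46°C, outside 50–61°C ✗ — fails.
F2 (20 nt, A=7 T=0 G=8 C=5): 3' end AA has 0 G/C, need ≥1 ✗; GC 13/20 = 65.0%, outside 42.1–53.9% ✗; longest run = 2 ✓; Tm = 2·7 + 4·13 = 66°C, outside 50–61°C ✗ — fails.
F3 (19 nt, A=2 T=9 G=5 C=3): 3' end GT has 1 G/C ✓; GC 8/19 = 42.1% ✓; longest run = 5, exceeds 3 ✗; Tm = 2·11 + 4·8 = 54°C ✓ — fails.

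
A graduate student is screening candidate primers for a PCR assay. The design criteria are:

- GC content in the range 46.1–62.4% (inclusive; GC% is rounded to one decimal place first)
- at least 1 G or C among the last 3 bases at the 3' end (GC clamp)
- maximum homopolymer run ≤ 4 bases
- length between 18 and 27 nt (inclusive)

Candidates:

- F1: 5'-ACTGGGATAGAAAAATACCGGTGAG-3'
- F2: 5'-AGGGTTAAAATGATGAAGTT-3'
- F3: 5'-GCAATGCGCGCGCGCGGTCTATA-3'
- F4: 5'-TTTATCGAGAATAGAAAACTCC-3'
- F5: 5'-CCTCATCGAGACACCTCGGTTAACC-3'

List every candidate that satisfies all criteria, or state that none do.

F1 (25 nt, A=10 T=4 G=8 C=3): GC 11/25 = 44.0%, outside 46.1–62.4% ✗; 3' end GAG has 2 G/C ✓; longest run = 5, exceeds 4 ✗; length 25 ✓ — fails.
F2 (20 nt, A=8 T=6 G=6 C=0): GC 6/20 = 30.0%, outside 46.1–62.4% ✗; 3' end GTT has 1 G/C ✓; longest run = 4 ✓; length 20 ✓ — fails.
F3 (23 nt, A=4 T=4 G=8 C=7): GC 15/23 = 65.2%, outside 46.1–62.4% ✗; 3' end ATA has 0 G/C, need ≥1 ✗; longest run = 2 ✓; length 23 ✓ — fails.
F4 (22 nt, A=9 T=6 G=3 C=4): GC 7/22 = 31.8%, outside 46.1–62.4% ✗; 3' end TCC has 2 G/C ✓; longest run = 4 ✓; length 22 ✓ — fails.
F5 (25 nt, A=6 T=5 G=4 C=10): GC 14/25 = 56.0% ✓; 3' end ACC has 2 G/C ✓; longest run = 2 ✓; length 25 ✓ — passes.

F5 only.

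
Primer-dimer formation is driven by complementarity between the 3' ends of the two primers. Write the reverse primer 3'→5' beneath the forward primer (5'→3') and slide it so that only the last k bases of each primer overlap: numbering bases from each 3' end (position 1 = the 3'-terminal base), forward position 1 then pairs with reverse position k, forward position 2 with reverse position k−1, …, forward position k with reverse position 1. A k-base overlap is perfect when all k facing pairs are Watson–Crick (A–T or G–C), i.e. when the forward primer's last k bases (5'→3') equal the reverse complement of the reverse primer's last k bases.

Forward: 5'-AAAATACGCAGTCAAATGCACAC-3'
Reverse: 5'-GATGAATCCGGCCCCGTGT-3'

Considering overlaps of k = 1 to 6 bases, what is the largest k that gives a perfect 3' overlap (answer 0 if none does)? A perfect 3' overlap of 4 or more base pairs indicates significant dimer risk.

Last 6 bases (5'→3') — forward …GCACAC, reverse …CCGTGT.
Reverse complement of the reverse primer's last 6 bases: ACACGG; its first k bases are the reverse complement of the reverse primer's last k bases, so a perfect k-base overlap needs the forward primer's last k bases to equal them.
Comparing (forward last k vs required): k=1: C vs A ✗; k=2: AC vs AC ✓; k=3: CAC vs ACA ✗; k=4: ACAC vs ACAC ✓; k=5: CACAC vs ACACG ✗; k=6: GCACAC vs ACACGG ✗.
Perfect overlaps at k = 2, 4; the largest is 4.

Longest perfect overlap: 4 complementary base pairs; significant dimer risk (threshold 4).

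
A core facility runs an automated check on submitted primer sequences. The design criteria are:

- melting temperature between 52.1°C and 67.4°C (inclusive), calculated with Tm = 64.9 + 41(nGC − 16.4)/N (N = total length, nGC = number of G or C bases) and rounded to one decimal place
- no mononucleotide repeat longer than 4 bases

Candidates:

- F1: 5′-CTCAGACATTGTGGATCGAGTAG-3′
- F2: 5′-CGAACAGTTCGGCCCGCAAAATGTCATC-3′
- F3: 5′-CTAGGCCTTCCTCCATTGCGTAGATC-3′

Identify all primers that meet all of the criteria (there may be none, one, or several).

F1, F2 and F3.

F1 (23 nt, A=6 T=6 G=7 C=4): Tm = 64.9 + 41·(11 − 16.4)/23 = 55.3°C ✓; longest run = 2 ✓ — passes.
F2 (28 nt, A=8 T=5 G=6 C=9): Tm = 64.9 + 41·(15 − 16.4)/28 = 62.9°C ✓; longest run = 4 ✓ — passes.
F3 (26 nt, A=4 T=8 G=5 C=9): Tm = 64.9 + 41·(14 − 16.4)/26 = 61.1°C ✓; longest run = 2 ✓ — passes.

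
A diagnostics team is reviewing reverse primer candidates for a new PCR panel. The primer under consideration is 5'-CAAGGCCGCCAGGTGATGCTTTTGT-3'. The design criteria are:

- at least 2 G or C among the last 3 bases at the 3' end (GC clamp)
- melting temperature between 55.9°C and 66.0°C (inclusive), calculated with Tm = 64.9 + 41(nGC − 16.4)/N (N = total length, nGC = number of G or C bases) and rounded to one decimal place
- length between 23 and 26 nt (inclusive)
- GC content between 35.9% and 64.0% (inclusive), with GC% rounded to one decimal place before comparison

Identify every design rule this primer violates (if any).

Fails: GC clamp.

Base counts: A=4, T=7, G=8, C=6 (length 25).
GC clamp: 3' end TGT has 1 G/C, need ≥2 ✗
Tm: Tm = 64.9 + 41·(14 − 16.4)/25 = 61.0°C ✓
length: length 25 ✓
GC content: GC 14/25 = 56.0% ✓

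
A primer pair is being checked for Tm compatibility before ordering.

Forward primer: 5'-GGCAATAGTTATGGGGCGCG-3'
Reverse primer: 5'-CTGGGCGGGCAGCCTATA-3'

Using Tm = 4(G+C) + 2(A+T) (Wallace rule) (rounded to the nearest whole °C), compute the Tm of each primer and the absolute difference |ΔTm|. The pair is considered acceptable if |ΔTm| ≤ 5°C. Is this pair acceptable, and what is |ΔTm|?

|ΔTm| = 4°C; the pair is acceptable.

Forward: A=4 T=4 G=9 C=3 → Tm = 2·8 + 4·12 = 64°C.
Reverse: A=3 T=3 G=7 C=5 → Tm = 2·6 + 4·12 = 60°C.
|ΔTm| = |64 − 60| = 4°C, ≤ 5°C.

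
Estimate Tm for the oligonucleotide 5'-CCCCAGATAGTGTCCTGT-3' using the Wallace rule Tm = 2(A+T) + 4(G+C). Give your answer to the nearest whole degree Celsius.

56°C

Base counts: A=3, T=5, G=4, C=6 (length 18).
Tm = 2·(3+5) + 4·(4+6) = 2·8 + 4·10 = 16 + 40 = 56°C.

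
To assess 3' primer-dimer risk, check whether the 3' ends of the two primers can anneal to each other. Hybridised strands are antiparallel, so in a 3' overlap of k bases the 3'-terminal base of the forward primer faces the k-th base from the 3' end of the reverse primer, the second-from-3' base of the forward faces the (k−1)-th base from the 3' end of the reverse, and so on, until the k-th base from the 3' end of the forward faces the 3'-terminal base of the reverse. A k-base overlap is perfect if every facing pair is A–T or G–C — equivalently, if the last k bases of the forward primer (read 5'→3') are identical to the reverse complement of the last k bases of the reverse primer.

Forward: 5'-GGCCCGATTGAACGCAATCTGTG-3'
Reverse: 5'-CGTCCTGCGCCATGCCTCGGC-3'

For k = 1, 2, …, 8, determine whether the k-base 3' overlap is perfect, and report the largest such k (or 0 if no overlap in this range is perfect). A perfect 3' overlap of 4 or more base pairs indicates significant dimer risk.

Longest perfect overlap: 1 complementary base pair; below the dimer-risk threshold (threshold 4).

Last 8 bases (5'→3') — forward …AATCTGTG, reverse …GCCTCGGC.
Reverse complement of the reverse primer's last 8 bases: GCCGAGGC; its first k bases are the reverse complement of the reverse primer's last k bases, so a perfect k-base overlap needs the forward primer's last k bases to equal them.
Comparing (forward last k vs required): k=1: G vs G ✓; k=2: TG vs GC ✗; k=3: GTG vs GCC ✗; k=4: TGTG vs GCCG ✗; k=5: CTGTG vs GCCGA ✗; k=6: TCTGTG vs GCCGAG ✗; k=7: ATCTGTG vs GCCGAGG ✗; k=8: AATCTGTG vs GCCGAGGC ✗.
Only k = 1 is perfect, so the longest perfect 3' overlap is 1.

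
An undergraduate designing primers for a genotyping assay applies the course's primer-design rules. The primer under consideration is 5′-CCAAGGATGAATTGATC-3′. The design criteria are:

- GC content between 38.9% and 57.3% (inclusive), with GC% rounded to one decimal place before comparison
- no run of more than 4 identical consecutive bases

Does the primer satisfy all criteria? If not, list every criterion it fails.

Meets all criteria.

Base counts: A=6, T=4, G=4, C=3 (length 17).
GC content: GC 7/17 = 41.2% ✓
homopolymer run: longest run = 2 ✓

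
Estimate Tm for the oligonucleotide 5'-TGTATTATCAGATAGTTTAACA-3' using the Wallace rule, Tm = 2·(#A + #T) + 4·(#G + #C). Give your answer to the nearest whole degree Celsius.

54°C

Base counts: A=8, T=9, G=3, C=2 (length 22).
Tm = 2·(8+9) + 4·(3+2) = 2·17 + 4·5 = 34 + 20 = 54°C.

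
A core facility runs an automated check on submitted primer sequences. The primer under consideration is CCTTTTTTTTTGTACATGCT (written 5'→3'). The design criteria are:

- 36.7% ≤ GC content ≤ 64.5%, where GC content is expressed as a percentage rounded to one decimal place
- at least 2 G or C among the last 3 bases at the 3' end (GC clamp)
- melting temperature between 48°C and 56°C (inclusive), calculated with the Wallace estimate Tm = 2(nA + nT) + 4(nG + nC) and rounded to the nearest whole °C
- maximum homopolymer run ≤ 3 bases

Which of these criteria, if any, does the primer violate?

Fails: GC content, homopolymer run.

Base counts: A=2, T=12, G=2, C=4 (length 20).
GC content: GC 6/20 = 30.0%, outside 36.7–64.5% ✗
GC clamp: 3' end GCT has 2 G/C ✓
Tm: Tm = 2·14 + 4·6 = 52°C ✓
homopolymer run: longest run = 9, exceeds 3 ✗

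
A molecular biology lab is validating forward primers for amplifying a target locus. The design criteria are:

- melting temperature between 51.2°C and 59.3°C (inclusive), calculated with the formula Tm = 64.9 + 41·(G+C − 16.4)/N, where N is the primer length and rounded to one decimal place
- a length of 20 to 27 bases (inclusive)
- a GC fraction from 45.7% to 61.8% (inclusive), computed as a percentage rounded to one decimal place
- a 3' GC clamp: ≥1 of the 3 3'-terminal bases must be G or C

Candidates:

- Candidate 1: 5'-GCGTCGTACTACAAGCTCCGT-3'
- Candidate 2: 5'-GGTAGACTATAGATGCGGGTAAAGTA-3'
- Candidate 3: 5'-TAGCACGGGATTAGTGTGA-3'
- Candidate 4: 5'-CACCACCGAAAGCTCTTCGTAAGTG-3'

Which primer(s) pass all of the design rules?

Candidate 1 (21 nt, A=4 T=5 G=5 C=7): Tm = 64.9 + 41·(12 − 16.4)/21 = 56.3°C ✓; length 21 ✓; GC 12/21 = 57.1% ✓; 3' end CGT has 2 G/C ✓ — passes.
Candidate 2 (26 nt, A=9 T=6 G=9 C=2): Tm = 64.9 + 41·(11 − 16.4)/26 = 56.4°C ✓; length 26 ✓; GC 11/26 = 42.3%, outside 45.7–61.8% ✗; 3' end GTA has 1 G/C ✓ — fails.
Candidate 3 (19 nt, A=5 T=5 G=7 C=2): Tm = 64.9 + 41·(9 − 16.4)/19 = 48.9°C, outside 51.2–59.3°C ✗; length 19, outside 20–27 ✗; GC 9/19 = 47.4% ✓; 3' end TGA has 1 G/C ✓ — fails.
Candidate 4 (25 nt, A=7 T=5 G=5 C=8): Tm = 64.9 + 41·(13 − 16.4)/25 = 59.3°C ✓; length 25 ✓; GC 13/25 = 52.0% ✓; 3' end GTG has 2 G/C ✓ — passes.

Candidate 1 and Candidate 4.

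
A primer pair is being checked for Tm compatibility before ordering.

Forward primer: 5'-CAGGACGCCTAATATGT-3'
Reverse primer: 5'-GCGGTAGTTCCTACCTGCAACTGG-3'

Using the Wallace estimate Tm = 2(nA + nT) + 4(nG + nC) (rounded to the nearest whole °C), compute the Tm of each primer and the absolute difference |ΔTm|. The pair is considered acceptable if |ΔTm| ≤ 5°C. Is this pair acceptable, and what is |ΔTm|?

|ΔTm| = 26°C; the pair is not acceptable.

Forward: A=5 T=4 G=4 C=4 → Tm = 2·9 + 4·8 = 50°C.
Reverse: A=4 T=6 G=7 C=7 → Tm = 2·10 + 4·14 = 76°C.
|ΔTm| = |50 − 76| = 26°C, > 5°C.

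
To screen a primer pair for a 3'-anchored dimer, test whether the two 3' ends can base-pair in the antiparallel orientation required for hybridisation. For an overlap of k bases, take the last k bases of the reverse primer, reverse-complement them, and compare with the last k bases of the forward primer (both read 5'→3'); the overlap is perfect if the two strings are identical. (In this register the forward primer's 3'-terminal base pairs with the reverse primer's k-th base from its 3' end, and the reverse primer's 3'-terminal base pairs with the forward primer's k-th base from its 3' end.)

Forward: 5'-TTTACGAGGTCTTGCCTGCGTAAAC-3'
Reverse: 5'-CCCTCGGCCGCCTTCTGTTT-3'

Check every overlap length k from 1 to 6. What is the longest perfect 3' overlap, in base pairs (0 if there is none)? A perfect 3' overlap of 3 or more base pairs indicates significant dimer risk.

Last 6 bases (5'→3') — forward …GTAAAC, reverse …CTGTTT.
Reverse complement of the reverse primer's last 6 bases: AAACAG; its first k bases are the reverse complement of the reverse primer's last k bases, so a perfect k-base overlap needs the forward primer's last k bases to equal them.
Comparing (forward last k vs required): k=1: C vs A ✗; k=2: AC vs AA ✗; k=3: AAC vs AAA ✗; k=4: AAAC vs AAAC ✓; k=5: TAAAC vs AAACA ✗; k=6: GTAAAC vs AAACAG ✗.
Only k = 4 is perfect, so the longest perfect 3' overlap is 4.

Longest perfect overlap: 4 complementary base pairs; significant dimer risk (threshold 3).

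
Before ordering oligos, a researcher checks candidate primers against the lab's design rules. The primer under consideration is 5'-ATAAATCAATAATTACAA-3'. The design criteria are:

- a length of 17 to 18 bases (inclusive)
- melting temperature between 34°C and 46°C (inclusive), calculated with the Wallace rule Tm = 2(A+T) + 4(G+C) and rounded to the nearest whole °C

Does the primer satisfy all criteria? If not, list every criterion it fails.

Base counts: A=11, T=5, G=0, C=2 (length 18).
length: length 18 ✓
Tm: Tm = 2·16 + 4·2 = 40°C ✓

Meets all criteria.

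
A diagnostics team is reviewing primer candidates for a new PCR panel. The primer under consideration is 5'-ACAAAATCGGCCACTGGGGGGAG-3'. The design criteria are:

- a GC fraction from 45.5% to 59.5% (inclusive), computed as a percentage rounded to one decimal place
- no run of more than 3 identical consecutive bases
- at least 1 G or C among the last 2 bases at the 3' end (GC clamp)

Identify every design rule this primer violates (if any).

Fails: GC content, homopolymer run.

Base counts: A=7, T=2, G=9, C=5 (length 23).
GC content: GC 14/23 = 60.9%, outside 45.5–59.5% ✗
homopolymer run: longest run = 6, exceeds 3 ✗
GC clamp: 3' end AG has 1 G/C ✓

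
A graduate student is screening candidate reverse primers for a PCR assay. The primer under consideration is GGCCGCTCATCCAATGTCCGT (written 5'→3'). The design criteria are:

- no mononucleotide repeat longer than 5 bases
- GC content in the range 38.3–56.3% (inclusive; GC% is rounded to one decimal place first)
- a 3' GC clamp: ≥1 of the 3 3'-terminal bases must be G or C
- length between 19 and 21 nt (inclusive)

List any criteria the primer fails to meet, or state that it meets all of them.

Base counts: A=3, T=5, G=5, C=8 (length 21).
homopolymer run: longest run = 2 ✓
GC content: GC 13/21 = 61.9%, outside 38.3–56.3% ✗
GC clamp: 3' end CGT has 2 G/C ✓
length: length 21 ✓

Fails: GC content.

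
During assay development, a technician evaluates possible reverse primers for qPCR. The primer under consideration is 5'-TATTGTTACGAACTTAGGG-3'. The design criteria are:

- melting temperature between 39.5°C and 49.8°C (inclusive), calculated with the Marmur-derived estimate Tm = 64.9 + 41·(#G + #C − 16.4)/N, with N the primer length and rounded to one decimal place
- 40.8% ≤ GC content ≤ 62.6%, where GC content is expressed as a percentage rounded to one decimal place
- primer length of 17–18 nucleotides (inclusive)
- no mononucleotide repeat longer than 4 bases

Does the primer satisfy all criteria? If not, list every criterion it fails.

Base counts: A=5, T=7, G=5, C=2 (length 19).
Tm: Tm = 64.9 + 41·(7 − 16.4)/19 = 44.6°C ✓
GC content: GC 7/19 = 36.8%, outside 40.8–62.6% ✗
length: length 19, outside 17–18 ✗
homopolymer run: longest run = 3 ✓

Fails: GC content, length.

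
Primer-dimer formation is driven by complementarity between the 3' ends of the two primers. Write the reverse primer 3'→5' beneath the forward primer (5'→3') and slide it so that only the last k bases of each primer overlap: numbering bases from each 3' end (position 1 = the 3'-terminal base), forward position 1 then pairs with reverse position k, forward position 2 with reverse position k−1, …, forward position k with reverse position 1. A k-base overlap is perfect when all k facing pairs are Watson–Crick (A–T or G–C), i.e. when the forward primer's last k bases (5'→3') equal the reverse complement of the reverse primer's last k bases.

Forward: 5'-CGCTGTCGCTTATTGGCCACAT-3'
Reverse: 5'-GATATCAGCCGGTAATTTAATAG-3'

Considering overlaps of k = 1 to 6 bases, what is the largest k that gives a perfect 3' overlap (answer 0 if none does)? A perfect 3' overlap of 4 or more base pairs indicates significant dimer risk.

Last 6 bases (5'→3') — forward …CCACAT, reverse …TAATAG.
Reverse complement of the reverse primer's last 6 bases: CTATTA; its first k bases are the reverse complement of the reverse primer's last k bases, so a perfect k-base overlap needs the forward primer's last k bases to equal them.
Comparing (forward last k vs required): k=1: T vs C ✗; k=2: AT vs CT ✗; k=3: CAT vs CTA ✗; k=4: ACAT vs CTAT ✗; k=5: CACAT vs CTATT ✗; k=6: CCACAT vs CTATTA ✗.
No overlap length from 1 to 6 is perfect, so the longest perfect 3' overlap is 0.

Longest perfect overlap: 0 complementary base pairs; below the dimer-risk threshold (threshold 4).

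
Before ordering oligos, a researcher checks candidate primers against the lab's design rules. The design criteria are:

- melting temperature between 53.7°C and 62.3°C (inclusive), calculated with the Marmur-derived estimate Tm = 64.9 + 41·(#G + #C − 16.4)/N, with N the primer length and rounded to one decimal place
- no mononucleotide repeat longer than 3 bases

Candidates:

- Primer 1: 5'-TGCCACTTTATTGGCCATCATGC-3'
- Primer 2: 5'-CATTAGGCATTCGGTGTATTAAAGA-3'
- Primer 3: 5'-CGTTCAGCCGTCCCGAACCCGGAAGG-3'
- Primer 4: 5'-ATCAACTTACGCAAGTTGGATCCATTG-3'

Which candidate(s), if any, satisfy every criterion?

Primer 1 and Primer 4.

Primer 1 (23 nt, A=4 T=8 G=4 C=7): Tm = 64.9 + 41·(11 − 16.4)/23 = 55.3°C ✓; longest run = 3 ✓ — passes.
Primer 2 (25 nt, A=8 T=8 G=6 C=3): Tm = 64.9 + 41·(9 − 16.4)/25 = 52.8°C, outside 53.7–62.3°C ✗; longest run = 3 ✓ — fails.
Primer 3 (26 nt, A=5 T=3 G=8 C=10): Tm = 64.9 + 41·(18 − 16.4)/26 = 67.4°C, outside 53.7–62.3°C ✗; longest run = 3 ✓ — fails.
Primer 4 (27 nt, A=8 T=8 G=5 C=6): Tm = 64.9 + 41·(11 − 16.4)/27 = 56.7°C ✓; longest run = 2 ✓ — passes.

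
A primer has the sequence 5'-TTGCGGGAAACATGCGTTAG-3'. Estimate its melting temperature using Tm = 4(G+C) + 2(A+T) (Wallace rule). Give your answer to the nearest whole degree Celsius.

60°C

Base counts: A=5, T=5, G=7, C=3 (length 20).
Tm = 2·(5+5) + 4·(7+3) = 2·10 + 4·10 = 20 + 40 = 60°C.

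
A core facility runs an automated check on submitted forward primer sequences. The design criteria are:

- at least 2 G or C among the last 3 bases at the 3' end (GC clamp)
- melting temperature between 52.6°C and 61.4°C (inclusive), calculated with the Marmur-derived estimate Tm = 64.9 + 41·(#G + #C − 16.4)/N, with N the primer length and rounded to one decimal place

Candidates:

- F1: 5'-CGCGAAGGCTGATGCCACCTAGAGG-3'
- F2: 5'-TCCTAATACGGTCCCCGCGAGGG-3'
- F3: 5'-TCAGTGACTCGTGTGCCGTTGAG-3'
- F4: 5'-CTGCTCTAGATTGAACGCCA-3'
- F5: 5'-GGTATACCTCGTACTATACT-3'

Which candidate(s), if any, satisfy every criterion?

F3 only.

F1 (25 nt, A=6 T=3 G=9 C=7): 3' end AGG has 2 G/C ✓; Tm = 64.9 + 41·(16 − 16.4)/25 = 64.2°C, outside 52.6–61.4°C ✗ — fails.
F2 (23 nt, A=4 T=4 G=7 C=8): 3' end GGG has 3 G/C ✓; Tm = 64.9 + 41·(15 − 16.4)/23 = 62.4°C, outside 52.6–61.4°C ✗ — fails.
F3 (23 nt, A=3 T=7 G=8 C=5): 3' end GAG has 2 G/C ✓; Tm = 64.9 + 41·(13 − 16.4)/23 = 58.8°C ✓ — passes.
F4 (20 nt, A=5 T=5 G=4 C=6): 3' end CCA has 2 G/C ✓; Tm = 64.9 + 41·(10 − 16.4)/20 = 51.8°C, outside 52.6–61.4°C ✗ — fails.
F5 (20 nt, A=5 T=7 G=3 C=5): 3' end ACT has 1 G/C, need ≥2 ✗; Tm = 64.9 + 41·(8 − 16.4)/20 = 47.7°C, outside 52.6–61.4°C ✗ — fails.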